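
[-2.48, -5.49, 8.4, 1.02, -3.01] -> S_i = Random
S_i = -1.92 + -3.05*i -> [-1.92, -4.97, -8.02, -11.07, -14.12]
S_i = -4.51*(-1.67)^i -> [-4.51, 7.53, -12.58, 21.01, -35.08]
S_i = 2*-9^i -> [2, -18, 162, -1458, 13122]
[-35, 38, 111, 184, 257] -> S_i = -35 + 73*i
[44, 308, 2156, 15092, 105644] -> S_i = 44*7^i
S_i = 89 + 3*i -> [89, 92, 95, 98, 101]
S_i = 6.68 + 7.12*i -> [6.68, 13.8, 20.92, 28.04, 35.16]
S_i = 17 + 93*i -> [17, 110, 203, 296, 389]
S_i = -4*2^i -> [-4, -8, -16, -32, -64]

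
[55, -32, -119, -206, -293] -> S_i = 55 + -87*i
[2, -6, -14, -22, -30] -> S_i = 2 + -8*i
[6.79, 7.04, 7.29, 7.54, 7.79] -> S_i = 6.79 + 0.25*i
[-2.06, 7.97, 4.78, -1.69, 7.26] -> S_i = Random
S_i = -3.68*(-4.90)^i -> [-3.68, 18.03, -88.36, 432.95, -2121.45]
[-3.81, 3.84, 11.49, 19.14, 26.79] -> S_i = -3.81 + 7.65*i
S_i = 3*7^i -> [3, 21, 147, 1029, 7203]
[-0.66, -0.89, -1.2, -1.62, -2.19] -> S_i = -0.66*1.35^i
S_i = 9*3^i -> [9, 27, 81, 243, 729]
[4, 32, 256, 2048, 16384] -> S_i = 4*8^i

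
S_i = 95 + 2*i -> [95, 97, 99, 101, 103]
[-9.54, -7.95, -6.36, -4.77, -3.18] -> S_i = -9.54 + 1.59*i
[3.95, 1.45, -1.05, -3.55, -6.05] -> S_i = 3.95 + -2.50*i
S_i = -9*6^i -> [-9, -54, -324, -1944, -11664]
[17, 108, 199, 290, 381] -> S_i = 17 + 91*i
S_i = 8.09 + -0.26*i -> [8.09, 7.83, 7.57, 7.31, 7.05]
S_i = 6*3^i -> [6, 18, 54, 162, 486]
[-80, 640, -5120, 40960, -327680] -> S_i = -80*-8^i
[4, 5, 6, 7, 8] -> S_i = 4 + 1*i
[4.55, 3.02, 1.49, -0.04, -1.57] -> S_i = 4.55 + -1.53*i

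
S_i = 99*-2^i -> [99, -198, 396, -792, 1584]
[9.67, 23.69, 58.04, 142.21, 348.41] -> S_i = 9.67*2.45^i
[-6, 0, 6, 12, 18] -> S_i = -6 + 6*i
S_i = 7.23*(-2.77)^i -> [7.23, -20.03, 55.48, -153.67, 425.65]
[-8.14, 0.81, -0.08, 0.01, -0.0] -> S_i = -8.14*(-0.10)^i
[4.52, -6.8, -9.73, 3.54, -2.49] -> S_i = Random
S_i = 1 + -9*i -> [1, -8, -17, -26, -35]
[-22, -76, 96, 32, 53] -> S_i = Random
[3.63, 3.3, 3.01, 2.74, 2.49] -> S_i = 3.63*0.91^i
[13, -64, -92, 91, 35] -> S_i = Random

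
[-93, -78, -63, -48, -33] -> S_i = -93 + 15*i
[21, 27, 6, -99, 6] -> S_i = Random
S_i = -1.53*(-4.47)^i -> [-1.53, 6.84, -30.57, 136.65, -610.83]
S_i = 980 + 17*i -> [980, 997, 1014, 1031, 1048]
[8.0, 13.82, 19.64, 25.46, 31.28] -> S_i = 8.00 + 5.82*i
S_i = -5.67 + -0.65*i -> [-5.67, -6.32, -6.97, -7.62, -8.27]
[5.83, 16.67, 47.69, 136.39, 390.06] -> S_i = 5.83*2.86^i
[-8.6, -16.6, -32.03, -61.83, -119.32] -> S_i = -8.60*1.93^i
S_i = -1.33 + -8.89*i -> [-1.33, -10.22, -19.11, -28.0, -36.89]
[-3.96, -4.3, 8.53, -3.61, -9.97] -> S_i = Random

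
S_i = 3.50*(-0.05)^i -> [3.5, -0.18, 0.01, -0.0, 0.0]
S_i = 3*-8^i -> [3, -24, 192, -1536, 12288]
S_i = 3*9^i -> [3, 27, 243, 2187, 19683]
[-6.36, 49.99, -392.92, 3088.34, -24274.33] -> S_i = -6.36*(-7.86)^i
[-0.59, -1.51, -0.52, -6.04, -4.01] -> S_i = Random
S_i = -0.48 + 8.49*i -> [-0.48, 8.01, 16.5, 24.99, 33.48]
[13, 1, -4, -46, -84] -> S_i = Random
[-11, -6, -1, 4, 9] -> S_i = -11 + 5*i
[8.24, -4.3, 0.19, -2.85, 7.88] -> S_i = Random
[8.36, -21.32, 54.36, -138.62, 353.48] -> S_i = 8.36*(-2.55)^i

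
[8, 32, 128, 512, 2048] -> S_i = 8*4^i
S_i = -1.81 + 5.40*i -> [-1.81, 3.59, 8.99, 14.39, 19.79]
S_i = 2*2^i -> [2, 4, 8, 16, 32]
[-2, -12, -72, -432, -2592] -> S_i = -2*6^i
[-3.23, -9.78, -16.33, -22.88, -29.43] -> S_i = -3.23 + -6.55*i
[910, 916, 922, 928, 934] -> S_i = 910 + 6*i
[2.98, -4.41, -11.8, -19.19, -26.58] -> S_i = 2.98 + -7.39*i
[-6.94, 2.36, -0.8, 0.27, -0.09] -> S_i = -6.94*(-0.34)^i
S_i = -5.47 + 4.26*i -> [-5.47, -1.21, 3.05, 7.31, 11.57]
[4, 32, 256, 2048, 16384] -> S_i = 4*8^i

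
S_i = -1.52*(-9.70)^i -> [-1.52, 14.74, -143.02, 1387.26, -13456.45]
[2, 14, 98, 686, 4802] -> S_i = 2*7^i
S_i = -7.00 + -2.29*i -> [-7.0, -9.29, -11.58, -13.87, -16.16]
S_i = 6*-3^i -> [6, -18, 54, -162, 486]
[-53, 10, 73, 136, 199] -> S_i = -53 + 63*i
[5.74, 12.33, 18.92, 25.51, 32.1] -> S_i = 5.74 + 6.59*i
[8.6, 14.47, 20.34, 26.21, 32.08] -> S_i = 8.60 + 5.87*i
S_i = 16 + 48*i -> [16, 64, 112, 160, 208]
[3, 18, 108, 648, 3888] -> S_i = 3*6^i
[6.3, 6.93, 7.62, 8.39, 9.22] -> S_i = 6.30*1.10^i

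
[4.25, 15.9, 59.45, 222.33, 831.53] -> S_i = 4.25*3.74^i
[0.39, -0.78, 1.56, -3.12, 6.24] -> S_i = 0.39*(-2.00)^i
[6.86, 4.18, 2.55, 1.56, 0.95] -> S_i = 6.86*0.61^i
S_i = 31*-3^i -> [31, -93, 279, -837, 2511]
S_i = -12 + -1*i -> [-12, -13, -14, -15, -16]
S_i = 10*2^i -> [10, 20, 40, 80, 160]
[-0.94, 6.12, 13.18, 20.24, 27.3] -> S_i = -0.94 + 7.06*i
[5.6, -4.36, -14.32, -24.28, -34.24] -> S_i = 5.60 + -9.96*i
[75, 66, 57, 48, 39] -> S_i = 75 + -9*i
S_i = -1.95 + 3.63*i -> [-1.95, 1.68, 5.31, 8.94, 12.57]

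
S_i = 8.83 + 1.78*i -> [8.83, 10.61, 12.39, 14.17, 15.95]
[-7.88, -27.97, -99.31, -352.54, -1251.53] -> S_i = -7.88*3.55^i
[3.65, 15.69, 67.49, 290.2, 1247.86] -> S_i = 3.65*4.30^i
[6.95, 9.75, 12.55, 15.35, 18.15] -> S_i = 6.95 + 2.80*i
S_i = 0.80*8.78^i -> [0.8, 7.02, 61.67, 541.47, 4754.1]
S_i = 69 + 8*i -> [69, 77, 85, 93, 101]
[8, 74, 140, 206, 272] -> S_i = 8 + 66*i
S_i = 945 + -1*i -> [945, 944, 943, 942, 941]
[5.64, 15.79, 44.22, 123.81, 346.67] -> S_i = 5.64*2.80^i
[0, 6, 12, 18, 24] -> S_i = 0 + 6*i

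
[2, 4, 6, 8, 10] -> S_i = 2 + 2*i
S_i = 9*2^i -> [9, 18, 36, 72, 144]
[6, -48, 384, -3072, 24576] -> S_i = 6*-8^i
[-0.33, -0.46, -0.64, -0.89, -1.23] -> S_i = -0.33*1.39^i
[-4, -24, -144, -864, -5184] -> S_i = -4*6^i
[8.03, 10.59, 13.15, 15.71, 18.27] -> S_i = 8.03 + 2.56*i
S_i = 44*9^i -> [44, 396, 3564, 32076, 288684]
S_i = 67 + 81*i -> [67, 148, 229, 310, 391]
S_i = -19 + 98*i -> [-19, 79, 177, 275, 373]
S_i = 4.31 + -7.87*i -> [4.31, -3.56, -11.43, -19.3, -27.17]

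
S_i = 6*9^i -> [6, 54, 486, 4374, 39366]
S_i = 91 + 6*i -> [91, 97, 103, 109, 115]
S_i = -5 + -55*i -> [-5, -60, -115, -170, -225]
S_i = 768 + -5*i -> [768, 763, 758, 753, 748]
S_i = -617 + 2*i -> [-617, -615, -613, -611, -609]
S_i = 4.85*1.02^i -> [4.85, 4.95, 5.05, 5.15, 5.25]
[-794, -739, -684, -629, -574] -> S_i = -794 + 55*i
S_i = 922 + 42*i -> [922, 964, 1006, 1048, 1090]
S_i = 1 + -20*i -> [1, -19, -39, -59, -79]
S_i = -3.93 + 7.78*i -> [-3.93, 3.85, 11.63, 19.41, 27.19]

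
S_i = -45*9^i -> [-45, -405, -3645, -32805, -295245]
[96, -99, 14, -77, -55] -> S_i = Random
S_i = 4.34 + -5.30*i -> [4.34, -0.96, -6.26, -11.56, -16.86]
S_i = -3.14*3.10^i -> [-3.14, -9.73, -30.18, -93.54, -289.99]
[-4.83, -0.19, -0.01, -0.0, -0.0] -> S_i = -4.83*0.04^i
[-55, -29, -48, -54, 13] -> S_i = Random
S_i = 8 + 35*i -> [8, 43, 78, 113, 148]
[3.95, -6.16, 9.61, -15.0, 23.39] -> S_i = 3.95*(-1.56)^i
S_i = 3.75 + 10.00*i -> [3.75, 13.75, 23.75, 33.75, 43.75]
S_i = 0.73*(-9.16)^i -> [0.73, -6.69, 61.25, -561.06, 5139.31]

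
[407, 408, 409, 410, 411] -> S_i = 407 + 1*i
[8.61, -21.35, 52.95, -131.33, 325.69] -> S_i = 8.61*(-2.48)^i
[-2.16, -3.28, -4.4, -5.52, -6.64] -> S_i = -2.16 + -1.12*i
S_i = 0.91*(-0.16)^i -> [0.91, -0.15, 0.02, -0.0, 0.0]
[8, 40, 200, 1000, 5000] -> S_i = 8*5^i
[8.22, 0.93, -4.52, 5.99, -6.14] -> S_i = Random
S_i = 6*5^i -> [6, 30, 150, 750, 3750]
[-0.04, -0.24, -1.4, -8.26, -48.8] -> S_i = -0.04*5.91^i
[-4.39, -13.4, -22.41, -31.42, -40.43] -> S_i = -4.39 + -9.01*i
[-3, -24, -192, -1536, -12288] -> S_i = -3*8^i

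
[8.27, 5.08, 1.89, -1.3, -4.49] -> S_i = 8.27 + -3.19*i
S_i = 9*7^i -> [9, 63, 441, 3087, 21609]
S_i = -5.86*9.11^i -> [-5.86, -53.38, -486.33, -4430.5, -40361.86]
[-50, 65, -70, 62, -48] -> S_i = Random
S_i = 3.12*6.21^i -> [3.12, 19.38, 120.32, 747.19, 4640.03]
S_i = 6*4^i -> [6, 24, 96, 384, 1536]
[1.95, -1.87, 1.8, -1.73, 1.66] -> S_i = 1.95*(-0.96)^i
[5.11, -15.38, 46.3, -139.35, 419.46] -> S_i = 5.11*(-3.01)^i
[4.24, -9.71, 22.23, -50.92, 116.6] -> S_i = 4.24*(-2.29)^i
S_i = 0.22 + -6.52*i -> [0.22, -6.3, -12.82, -19.34, -25.86]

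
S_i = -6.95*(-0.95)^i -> [-6.95, 6.6, -6.27, 5.96, -5.66]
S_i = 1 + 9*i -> [1, 10, 19, 28, 37]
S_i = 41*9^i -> [41, 369, 3321, 29889, 269001]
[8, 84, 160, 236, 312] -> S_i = 8 + 76*i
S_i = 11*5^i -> [11, 55, 275, 1375, 6875]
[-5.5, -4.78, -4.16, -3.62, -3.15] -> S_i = -5.50*0.87^i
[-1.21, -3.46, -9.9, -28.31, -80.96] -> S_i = -1.21*2.86^i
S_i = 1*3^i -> [1, 3, 9, 27, 81]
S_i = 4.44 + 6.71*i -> [4.44, 11.15, 17.86, 24.57, 31.28]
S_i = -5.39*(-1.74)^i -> [-5.39, 9.38, -16.32, 28.39, -49.41]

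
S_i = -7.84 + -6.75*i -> [-7.84, -14.59, -21.34, -28.09, -34.84]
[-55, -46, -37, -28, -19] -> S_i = -55 + 9*i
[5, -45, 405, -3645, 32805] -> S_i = 5*-9^i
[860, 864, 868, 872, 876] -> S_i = 860 + 4*i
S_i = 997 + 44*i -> [997, 1041, 1085, 1129, 1173]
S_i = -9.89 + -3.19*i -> [-9.89, -13.08, -16.27, -19.46, -22.65]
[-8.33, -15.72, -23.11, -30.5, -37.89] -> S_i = -8.33 + -7.39*i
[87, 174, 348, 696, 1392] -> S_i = 87*2^i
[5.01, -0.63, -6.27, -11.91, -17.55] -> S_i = 5.01 + -5.64*i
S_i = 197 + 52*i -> [197, 249, 301, 353, 405]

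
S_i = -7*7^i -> [-7, -49, -343, -2401, -16807]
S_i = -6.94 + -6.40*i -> [-6.94, -13.34, -19.74, -26.14, -32.54]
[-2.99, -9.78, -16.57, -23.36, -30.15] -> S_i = -2.99 + -6.79*i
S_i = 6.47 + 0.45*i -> [6.47, 6.92, 7.37, 7.82, 8.27]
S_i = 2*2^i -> [2, 4, 8, 16, 32]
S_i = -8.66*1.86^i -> [-8.66, -16.11, -29.96, -55.73, -103.65]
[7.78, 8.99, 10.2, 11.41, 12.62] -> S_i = 7.78 + 1.21*i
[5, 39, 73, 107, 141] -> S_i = 5 + 34*i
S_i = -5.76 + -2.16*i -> [-5.76, -7.92, -10.08, -12.24, -14.4]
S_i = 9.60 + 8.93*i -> [9.6, 18.53, 27.46, 36.39, 45.32]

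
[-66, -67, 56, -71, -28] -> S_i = Random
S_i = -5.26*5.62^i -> [-5.26, -29.56, -166.13, -933.67, -5247.24]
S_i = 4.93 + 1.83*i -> [4.93, 6.76, 8.59, 10.42, 12.25]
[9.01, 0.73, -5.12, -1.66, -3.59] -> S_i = Random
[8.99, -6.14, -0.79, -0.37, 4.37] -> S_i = Random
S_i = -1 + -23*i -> [-1, -24, -47, -70, -93]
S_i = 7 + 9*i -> [7, 16, 25, 34, 43]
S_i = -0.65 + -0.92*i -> [-0.65, -1.57, -2.49, -3.41, -4.33]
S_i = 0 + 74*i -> [0, 74, 148, 222, 296]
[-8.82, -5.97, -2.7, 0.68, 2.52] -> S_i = Random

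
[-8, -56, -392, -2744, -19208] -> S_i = -8*7^i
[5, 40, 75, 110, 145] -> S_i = 5 + 35*i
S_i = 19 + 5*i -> [19, 24, 29, 34, 39]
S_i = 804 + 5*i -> [804, 809, 814, 819, 824]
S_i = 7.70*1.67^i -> [7.7, 12.86, 21.47, 35.86, 59.89]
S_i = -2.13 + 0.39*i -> [-2.13, -1.74, -1.35, -0.96, -0.57]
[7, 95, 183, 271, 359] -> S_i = 7 + 88*i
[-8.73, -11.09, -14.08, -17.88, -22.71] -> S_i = -8.73*1.27^i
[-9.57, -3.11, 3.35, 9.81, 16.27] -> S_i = -9.57 + 6.46*i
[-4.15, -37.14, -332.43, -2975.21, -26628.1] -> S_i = -4.15*8.95^i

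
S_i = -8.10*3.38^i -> [-8.1, -27.38, -92.54, -312.78, -1057.19]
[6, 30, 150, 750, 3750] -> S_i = 6*5^i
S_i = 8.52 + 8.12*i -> [8.52, 16.64, 24.76, 32.88, 41.0]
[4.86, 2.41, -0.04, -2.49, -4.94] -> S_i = 4.86 + -2.45*i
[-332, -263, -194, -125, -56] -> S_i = -332 + 69*i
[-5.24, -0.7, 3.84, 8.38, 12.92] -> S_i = -5.24 + 4.54*i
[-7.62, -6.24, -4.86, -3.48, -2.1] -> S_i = -7.62 + 1.38*i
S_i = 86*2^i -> [86, 172, 344, 688, 1376]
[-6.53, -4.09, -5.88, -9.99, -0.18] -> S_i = Random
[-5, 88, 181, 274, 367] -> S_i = -5 + 93*i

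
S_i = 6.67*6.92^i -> [6.67, 46.16, 319.4, 2210.26, 15295.03]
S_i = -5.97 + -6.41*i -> [-5.97, -12.38, -18.79, -25.2, -31.61]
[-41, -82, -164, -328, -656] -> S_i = -41*2^i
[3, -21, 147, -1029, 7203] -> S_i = 3*-7^i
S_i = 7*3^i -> [7, 21, 63, 189, 567]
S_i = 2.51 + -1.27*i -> [2.51, 1.24, -0.03, -1.3, -2.57]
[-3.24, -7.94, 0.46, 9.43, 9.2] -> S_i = Random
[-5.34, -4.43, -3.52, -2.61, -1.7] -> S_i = -5.34 + 0.91*i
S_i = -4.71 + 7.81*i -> [-4.71, 3.1, 10.91, 18.72, 26.53]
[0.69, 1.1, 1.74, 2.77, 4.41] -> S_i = 0.69*1.59^i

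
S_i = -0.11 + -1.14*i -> [-0.11, -1.25, -2.39, -3.53, -4.67]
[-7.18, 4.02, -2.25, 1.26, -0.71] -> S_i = -7.18*(-0.56)^i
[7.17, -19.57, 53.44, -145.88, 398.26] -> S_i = 7.17*(-2.73)^i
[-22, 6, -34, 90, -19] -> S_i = Random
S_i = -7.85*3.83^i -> [-7.85, -30.07, -115.15, -441.03, -1689.14]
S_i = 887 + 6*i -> [887, 893, 899, 905, 911]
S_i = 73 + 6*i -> [73, 79, 85, 91, 97]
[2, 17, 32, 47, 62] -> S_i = 2 + 15*i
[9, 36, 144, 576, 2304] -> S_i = 9*4^i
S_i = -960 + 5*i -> [-960, -955, -950, -945, -940]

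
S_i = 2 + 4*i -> [2, 6, 10, 14, 18]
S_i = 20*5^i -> [20, 100, 500, 2500, 12500]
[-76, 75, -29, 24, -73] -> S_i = Random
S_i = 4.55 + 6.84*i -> [4.55, 11.39, 18.23, 25.07, 31.91]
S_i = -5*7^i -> [-5, -35, -245, -1715, -12005]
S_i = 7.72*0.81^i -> [7.72, 6.25, 5.07, 4.1, 3.32]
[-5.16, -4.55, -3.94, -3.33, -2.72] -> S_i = -5.16 + 0.61*i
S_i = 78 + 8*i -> [78, 86, 94, 102, 110]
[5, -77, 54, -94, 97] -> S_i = Random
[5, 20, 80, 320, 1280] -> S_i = 5*4^i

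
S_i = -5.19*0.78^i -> [-5.19, -4.05, -3.16, -2.46, -1.92]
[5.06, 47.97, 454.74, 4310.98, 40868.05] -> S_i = 5.06*9.48^i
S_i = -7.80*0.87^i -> [-7.8, -6.79, -5.9, -5.14, -4.47]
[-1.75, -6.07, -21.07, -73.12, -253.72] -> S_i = -1.75*3.47^i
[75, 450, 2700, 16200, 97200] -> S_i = 75*6^i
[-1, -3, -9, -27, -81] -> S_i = -1*3^i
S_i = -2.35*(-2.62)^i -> [-2.35, 6.16, -16.13, 42.26, -110.73]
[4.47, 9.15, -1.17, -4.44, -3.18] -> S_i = Random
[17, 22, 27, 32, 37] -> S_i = 17 + 5*i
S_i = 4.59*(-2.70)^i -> [4.59, -12.39, 33.46, -90.34, 243.93]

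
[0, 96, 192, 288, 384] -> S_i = 0 + 96*i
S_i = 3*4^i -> [3, 12, 48, 192, 768]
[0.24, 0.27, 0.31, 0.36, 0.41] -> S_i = 0.24*1.14^i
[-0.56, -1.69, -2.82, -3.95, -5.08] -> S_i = -0.56 + -1.13*i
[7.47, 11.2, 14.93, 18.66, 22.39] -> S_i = 7.47 + 3.73*i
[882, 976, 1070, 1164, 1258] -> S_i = 882 + 94*i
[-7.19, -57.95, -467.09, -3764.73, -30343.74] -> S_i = -7.19*8.06^i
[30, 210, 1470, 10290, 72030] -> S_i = 30*7^i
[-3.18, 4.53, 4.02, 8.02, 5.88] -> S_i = Random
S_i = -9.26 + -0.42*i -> [-9.26, -9.68, -10.1, -10.52, -10.94]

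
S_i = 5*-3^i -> [5, -15, 45, -135, 405]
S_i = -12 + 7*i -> [-12, -5, 2, 9, 16]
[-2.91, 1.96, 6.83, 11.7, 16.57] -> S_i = -2.91 + 4.87*i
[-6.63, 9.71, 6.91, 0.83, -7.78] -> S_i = Random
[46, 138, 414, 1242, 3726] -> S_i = 46*3^i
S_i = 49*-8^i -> [49, -392, 3136, -25088, 200704]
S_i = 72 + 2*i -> [72, 74, 76, 78, 80]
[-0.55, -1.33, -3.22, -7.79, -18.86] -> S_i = -0.55*2.42^i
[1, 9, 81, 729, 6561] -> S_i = 1*9^i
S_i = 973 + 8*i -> [973, 981, 989, 997, 1005]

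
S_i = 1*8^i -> [1, 8, 64, 512, 4096]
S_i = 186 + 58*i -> [186, 244, 302, 360, 418]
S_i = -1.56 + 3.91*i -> [-1.56, 2.35, 6.26, 10.17, 14.08]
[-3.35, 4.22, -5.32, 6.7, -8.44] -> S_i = -3.35*(-1.26)^i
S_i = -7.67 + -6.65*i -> [-7.67, -14.32, -20.97, -27.62, -34.27]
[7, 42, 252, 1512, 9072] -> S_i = 7*6^i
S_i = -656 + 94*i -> [-656, -562, -468, -374, -280]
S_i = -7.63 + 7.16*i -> [-7.63, -0.47, 6.69, 13.85, 21.01]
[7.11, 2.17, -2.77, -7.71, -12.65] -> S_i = 7.11 + -4.94*i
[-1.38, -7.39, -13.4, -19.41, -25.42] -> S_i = -1.38 + -6.01*i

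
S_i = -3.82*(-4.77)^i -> [-3.82, 18.22, -86.92, 414.59, -1977.59]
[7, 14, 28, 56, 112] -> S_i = 7*2^i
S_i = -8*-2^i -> [-8, 16, -32, 64, -128]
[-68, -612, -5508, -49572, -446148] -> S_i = -68*9^i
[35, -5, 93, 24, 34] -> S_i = Random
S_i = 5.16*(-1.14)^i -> [5.16, -5.88, 6.71, -7.64, 8.72]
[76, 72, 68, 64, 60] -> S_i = 76 + -4*i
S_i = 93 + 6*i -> [93, 99, 105, 111, 117]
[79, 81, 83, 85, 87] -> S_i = 79 + 2*i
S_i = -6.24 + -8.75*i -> [-6.24, -14.99, -23.74, -32.49, -41.24]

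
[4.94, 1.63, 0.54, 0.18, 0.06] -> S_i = 4.94*0.33^i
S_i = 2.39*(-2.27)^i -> [2.39, -5.43, 12.32, -27.96, 63.46]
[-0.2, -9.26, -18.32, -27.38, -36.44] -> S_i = -0.20 + -9.06*i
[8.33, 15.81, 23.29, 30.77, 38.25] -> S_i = 8.33 + 7.48*i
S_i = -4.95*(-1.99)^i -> [-4.95, 9.85, -19.6, 39.01, -77.63]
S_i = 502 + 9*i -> [502, 511, 520, 529, 538]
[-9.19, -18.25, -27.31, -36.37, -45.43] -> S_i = -9.19 + -9.06*i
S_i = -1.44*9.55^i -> [-1.44, -13.75, -131.33, -1254.22, -11977.77]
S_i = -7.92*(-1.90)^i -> [-7.92, 15.05, -28.59, 54.32, -103.21]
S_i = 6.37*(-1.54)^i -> [6.37, -9.81, 15.11, -23.26, 35.83]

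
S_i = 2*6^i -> [2, 12, 72, 432, 2592]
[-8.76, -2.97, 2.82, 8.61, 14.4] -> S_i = -8.76 + 5.79*i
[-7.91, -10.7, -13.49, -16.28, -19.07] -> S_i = -7.91 + -2.79*i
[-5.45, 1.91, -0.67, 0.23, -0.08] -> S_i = -5.45*(-0.35)^i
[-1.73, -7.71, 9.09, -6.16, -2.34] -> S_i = Random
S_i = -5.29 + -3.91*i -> [-5.29, -9.2, -13.11, -17.02, -20.93]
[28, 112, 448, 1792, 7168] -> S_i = 28*4^i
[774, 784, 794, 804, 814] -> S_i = 774 + 10*i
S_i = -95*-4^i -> [-95, 380, -1520, 6080, -24320]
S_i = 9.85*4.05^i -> [9.85, 39.89, 161.56, 654.34, 2650.06]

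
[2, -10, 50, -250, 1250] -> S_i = 2*-5^i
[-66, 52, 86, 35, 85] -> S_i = Random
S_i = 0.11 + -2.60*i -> [0.11, -2.49, -5.09, -7.69, -10.29]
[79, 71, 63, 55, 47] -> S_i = 79 + -8*i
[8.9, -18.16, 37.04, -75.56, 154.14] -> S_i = 8.90*(-2.04)^i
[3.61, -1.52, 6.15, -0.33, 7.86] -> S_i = Random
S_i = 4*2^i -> [4, 8, 16, 32, 64]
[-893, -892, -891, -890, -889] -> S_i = -893 + 1*i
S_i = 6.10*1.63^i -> [6.1, 9.94, 16.21, 26.42, 43.06]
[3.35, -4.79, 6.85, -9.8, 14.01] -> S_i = 3.35*(-1.43)^i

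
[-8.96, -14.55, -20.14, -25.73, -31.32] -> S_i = -8.96 + -5.59*i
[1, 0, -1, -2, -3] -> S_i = 1 + -1*i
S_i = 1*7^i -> [1, 7, 49, 343, 2401]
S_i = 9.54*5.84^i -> [9.54, 55.71, 325.37, 1900.15, 11096.85]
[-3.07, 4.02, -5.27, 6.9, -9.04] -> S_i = -3.07*(-1.31)^i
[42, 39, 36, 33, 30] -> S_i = 42 + -3*i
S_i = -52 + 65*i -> [-52, 13, 78, 143, 208]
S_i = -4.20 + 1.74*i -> [-4.2, -2.46, -0.72, 1.02, 2.76]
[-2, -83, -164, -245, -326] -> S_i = -2 + -81*i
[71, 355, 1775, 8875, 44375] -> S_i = 71*5^i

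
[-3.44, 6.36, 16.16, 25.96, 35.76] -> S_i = -3.44 + 9.80*i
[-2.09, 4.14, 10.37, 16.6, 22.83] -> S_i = -2.09 + 6.23*i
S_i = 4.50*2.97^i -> [4.5, 13.36, 39.69, 117.89, 350.14]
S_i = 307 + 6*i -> [307, 313, 319, 325, 331]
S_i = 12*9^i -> [12, 108, 972, 8748, 78732]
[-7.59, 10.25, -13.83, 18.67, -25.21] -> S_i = -7.59*(-1.35)^i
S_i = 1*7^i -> [1, 7, 49, 343, 2401]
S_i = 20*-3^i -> [20, -60, 180, -540, 1620]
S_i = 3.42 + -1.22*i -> [3.42, 2.2, 0.98, -0.24, -1.46]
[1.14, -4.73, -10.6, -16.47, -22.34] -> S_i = 1.14 + -5.87*i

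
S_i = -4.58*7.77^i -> [-4.58, -35.59, -276.51, -2148.47, -16693.58]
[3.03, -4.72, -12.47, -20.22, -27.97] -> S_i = 3.03 + -7.75*i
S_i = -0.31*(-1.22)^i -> [-0.31, 0.38, -0.46, 0.56, -0.69]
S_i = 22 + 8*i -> [22, 30, 38, 46, 54]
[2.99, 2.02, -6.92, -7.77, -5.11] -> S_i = Random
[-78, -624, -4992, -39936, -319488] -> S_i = -78*8^i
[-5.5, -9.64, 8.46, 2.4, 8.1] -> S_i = Random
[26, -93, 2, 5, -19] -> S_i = Random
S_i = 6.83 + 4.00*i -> [6.83, 10.83, 14.83, 18.83, 22.83]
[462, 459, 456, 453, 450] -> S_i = 462 + -3*i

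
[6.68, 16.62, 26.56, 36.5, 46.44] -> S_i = 6.68 + 9.94*i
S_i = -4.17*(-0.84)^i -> [-4.17, 3.5, -2.94, 2.47, -2.08]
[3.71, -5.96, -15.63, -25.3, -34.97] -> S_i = 3.71 + -9.67*i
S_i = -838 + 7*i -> [-838, -831, -824, -817, -810]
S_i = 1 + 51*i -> [1, 52, 103, 154, 205]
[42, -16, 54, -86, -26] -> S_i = Random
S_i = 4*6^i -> [4, 24, 144, 864, 5184]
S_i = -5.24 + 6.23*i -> [-5.24, 0.99, 7.22, 13.45, 19.68]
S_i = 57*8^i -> [57, 456, 3648, 29184, 233472]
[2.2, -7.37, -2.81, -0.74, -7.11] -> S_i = Random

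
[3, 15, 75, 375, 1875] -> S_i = 3*5^i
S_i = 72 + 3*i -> [72, 75, 78, 81, 84]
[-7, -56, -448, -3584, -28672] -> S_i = -7*8^i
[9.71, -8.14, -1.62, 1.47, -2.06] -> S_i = Random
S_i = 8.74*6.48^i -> [8.74, 56.64, 367.0, 2378.13, 15410.31]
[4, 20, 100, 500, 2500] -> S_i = 4*5^i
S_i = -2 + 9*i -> [-2, 7, 16, 25, 34]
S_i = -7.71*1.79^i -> [-7.71, -13.8, -24.7, -44.22, -79.15]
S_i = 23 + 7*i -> [23, 30, 37, 44, 51]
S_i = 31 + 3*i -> [31, 34, 37, 40, 43]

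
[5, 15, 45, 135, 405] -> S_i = 5*3^i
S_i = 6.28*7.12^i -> [6.28, 44.71, 318.36, 2266.73, 16139.11]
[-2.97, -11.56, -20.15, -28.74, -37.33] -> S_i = -2.97 + -8.59*i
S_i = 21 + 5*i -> [21, 26, 31, 36, 41]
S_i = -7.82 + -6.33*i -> [-7.82, -14.15, -20.48, -26.81, -33.14]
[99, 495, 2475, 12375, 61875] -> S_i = 99*5^i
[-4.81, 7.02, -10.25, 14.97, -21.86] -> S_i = -4.81*(-1.46)^i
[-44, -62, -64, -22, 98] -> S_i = Random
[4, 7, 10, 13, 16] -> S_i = 4 + 3*i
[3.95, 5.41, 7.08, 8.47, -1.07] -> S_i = Random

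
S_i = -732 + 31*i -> [-732, -701, -670, -639, -608]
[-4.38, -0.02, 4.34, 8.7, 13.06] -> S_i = -4.38 + 4.36*i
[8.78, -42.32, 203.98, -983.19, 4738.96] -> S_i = 8.78*(-4.82)^i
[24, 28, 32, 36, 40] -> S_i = 24 + 4*i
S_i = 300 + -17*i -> [300, 283, 266, 249, 232]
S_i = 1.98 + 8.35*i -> [1.98, 10.33, 18.68, 27.03, 35.38]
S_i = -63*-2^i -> [-63, 126, -252, 504, -1008]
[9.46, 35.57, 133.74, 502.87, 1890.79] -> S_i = 9.46*3.76^i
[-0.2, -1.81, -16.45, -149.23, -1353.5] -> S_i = -0.20*9.07^i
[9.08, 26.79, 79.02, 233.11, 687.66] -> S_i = 9.08*2.95^i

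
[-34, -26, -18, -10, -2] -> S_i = -34 + 8*i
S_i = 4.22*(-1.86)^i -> [4.22, -7.85, 14.6, -27.16, 50.51]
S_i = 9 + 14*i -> [9, 23, 37, 51, 65]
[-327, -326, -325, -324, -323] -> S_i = -327 + 1*i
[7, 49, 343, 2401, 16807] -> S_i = 7*7^i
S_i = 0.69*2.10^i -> [0.69, 1.45, 3.04, 6.39, 13.42]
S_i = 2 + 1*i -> [2, 3, 4, 5, 6]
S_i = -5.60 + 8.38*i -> [-5.6, 2.78, 11.16, 19.54, 27.92]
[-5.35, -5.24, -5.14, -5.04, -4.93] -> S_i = -5.35*0.98^i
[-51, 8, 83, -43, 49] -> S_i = Random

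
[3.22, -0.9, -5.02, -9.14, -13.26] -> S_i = 3.22 + -4.12*i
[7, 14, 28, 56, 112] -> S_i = 7*2^i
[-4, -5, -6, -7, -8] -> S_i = -4 + -1*i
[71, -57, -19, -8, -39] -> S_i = Random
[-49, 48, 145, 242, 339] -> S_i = -49 + 97*i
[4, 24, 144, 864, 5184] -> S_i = 4*6^i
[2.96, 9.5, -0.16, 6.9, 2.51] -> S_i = Random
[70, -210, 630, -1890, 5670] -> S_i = 70*-3^i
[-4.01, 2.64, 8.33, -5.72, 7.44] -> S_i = Random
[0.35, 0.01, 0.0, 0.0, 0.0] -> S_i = 0.35*0.03^i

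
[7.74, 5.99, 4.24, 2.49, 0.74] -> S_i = 7.74 + -1.75*i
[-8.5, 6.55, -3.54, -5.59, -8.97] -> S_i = Random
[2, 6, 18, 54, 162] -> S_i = 2*3^i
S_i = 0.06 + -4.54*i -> [0.06, -4.48, -9.02, -13.56, -18.1]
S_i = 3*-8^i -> [3, -24, 192, -1536, 12288]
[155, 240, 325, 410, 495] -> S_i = 155 + 85*i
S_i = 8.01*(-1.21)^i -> [8.01, -9.69, 11.73, -14.19, 17.17]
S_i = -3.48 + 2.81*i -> [-3.48, -0.67, 2.14, 4.95, 7.76]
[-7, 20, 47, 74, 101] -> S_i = -7 + 27*i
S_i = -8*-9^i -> [-8, 72, -648, 5832, -52488]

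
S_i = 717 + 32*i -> [717, 749, 781, 813, 845]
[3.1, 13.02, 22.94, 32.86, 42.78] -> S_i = 3.10 + 9.92*i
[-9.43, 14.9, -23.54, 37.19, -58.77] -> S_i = -9.43*(-1.58)^i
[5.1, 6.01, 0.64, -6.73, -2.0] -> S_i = Random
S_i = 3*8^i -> [3, 24, 192, 1536, 12288]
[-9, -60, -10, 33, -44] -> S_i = Random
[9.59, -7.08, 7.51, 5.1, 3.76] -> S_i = Random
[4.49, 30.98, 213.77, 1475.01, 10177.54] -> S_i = 4.49*6.90^i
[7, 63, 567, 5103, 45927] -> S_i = 7*9^i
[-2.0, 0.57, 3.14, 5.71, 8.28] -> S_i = -2.00 + 2.57*i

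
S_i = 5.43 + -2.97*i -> [5.43, 2.46, -0.51, -3.48, -6.45]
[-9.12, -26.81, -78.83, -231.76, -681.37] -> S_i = -9.12*2.94^i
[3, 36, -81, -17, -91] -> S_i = Random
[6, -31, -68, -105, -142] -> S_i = 6 + -37*i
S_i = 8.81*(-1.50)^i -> [8.81, -13.22, 19.82, -29.73, 44.6]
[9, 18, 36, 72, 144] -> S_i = 9*2^i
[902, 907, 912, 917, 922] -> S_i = 902 + 5*i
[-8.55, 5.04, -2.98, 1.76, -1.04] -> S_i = -8.55*(-0.59)^i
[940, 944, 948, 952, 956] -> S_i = 940 + 4*i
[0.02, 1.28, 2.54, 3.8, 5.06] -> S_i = 0.02 + 1.26*i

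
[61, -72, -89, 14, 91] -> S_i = Random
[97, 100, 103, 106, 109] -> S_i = 97 + 3*i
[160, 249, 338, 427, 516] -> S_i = 160 + 89*i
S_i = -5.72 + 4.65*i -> [-5.72, -1.07, 3.58, 8.23, 12.88]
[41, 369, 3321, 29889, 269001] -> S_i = 41*9^i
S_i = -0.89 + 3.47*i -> [-0.89, 2.58, 6.05, 9.52, 12.99]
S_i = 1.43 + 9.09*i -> [1.43, 10.52, 19.61, 28.7, 37.79]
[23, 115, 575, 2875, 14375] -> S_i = 23*5^i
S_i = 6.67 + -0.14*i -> [6.67, 6.53, 6.39, 6.25, 6.11]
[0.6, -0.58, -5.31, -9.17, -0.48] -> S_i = Random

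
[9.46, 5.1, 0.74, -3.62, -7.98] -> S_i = 9.46 + -4.36*i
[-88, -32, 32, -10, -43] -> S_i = Random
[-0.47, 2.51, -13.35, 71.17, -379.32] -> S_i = -0.47*(-5.33)^i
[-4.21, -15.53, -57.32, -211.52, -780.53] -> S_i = -4.21*3.69^i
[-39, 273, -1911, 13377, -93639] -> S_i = -39*-7^i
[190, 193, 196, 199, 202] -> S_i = 190 + 3*i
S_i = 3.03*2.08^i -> [3.03, 6.3, 13.11, 27.27, 56.71]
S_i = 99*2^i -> [99, 198, 396, 792, 1584]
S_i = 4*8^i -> [4, 32, 256, 2048, 16384]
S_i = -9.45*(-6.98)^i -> [-9.45, 65.96, -460.41, 3213.65, -22431.25]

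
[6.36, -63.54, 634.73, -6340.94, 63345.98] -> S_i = 6.36*(-9.99)^i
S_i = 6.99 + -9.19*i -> [6.99, -2.2, -11.39, -20.58, -29.77]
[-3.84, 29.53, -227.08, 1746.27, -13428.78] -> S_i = -3.84*(-7.69)^i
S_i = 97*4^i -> [97, 388, 1552, 6208, 24832]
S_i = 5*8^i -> [5, 40, 320, 2560, 20480]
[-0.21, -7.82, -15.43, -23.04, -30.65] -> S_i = -0.21 + -7.61*i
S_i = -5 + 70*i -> [-5, 65, 135, 205, 275]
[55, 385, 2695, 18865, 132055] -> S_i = 55*7^i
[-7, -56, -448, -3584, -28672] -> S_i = -7*8^i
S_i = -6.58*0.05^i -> [-6.58, -0.33, -0.02, -0.0, -0.0]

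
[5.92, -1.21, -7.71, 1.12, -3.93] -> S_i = Random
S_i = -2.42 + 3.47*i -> [-2.42, 1.05, 4.52, 7.99, 11.46]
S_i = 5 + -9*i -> [5, -4, -13, -22, -31]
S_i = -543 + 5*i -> [-543, -538, -533, -528, -523]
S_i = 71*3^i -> [71, 213, 639, 1917, 5751]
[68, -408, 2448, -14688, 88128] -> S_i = 68*-6^i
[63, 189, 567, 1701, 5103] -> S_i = 63*3^i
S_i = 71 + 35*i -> [71, 106, 141, 176, 211]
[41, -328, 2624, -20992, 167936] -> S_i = 41*-8^i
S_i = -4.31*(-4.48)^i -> [-4.31, 19.31, -86.5, 387.54, -1736.16]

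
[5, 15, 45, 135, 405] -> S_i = 5*3^i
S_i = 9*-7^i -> [9, -63, 441, -3087, 21609]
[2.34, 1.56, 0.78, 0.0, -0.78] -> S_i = 2.34 + -0.78*i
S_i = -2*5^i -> [-2, -10, -50, -250, -1250]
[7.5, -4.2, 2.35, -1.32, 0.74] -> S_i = 7.50*(-0.56)^i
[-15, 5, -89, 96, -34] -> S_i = Random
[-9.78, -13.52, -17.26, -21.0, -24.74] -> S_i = -9.78 + -3.74*i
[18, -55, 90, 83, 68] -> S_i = Random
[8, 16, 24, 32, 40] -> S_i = 8 + 8*i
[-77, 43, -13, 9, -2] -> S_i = Random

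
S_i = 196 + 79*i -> [196, 275, 354, 433, 512]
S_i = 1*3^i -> [1, 3, 9, 27, 81]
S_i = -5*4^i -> [-5, -20, -80, -320, -1280]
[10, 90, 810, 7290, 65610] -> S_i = 10*9^i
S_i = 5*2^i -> [5, 10, 20, 40, 80]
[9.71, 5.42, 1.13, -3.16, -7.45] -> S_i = 9.71 + -4.29*i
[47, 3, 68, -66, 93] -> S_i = Random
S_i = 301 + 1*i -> [301, 302, 303, 304, 305]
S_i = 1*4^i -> [1, 4, 16, 64, 256]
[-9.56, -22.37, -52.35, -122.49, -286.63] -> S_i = -9.56*2.34^i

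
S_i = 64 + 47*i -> [64, 111, 158, 205, 252]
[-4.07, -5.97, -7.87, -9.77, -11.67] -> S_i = -4.07 + -1.90*i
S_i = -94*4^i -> [-94, -376, -1504, -6016, -24064]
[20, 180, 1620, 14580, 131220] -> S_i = 20*9^i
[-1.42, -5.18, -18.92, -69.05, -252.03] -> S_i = -1.42*3.65^i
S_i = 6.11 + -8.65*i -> [6.11, -2.54, -11.19, -19.84, -28.49]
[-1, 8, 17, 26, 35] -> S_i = -1 + 9*i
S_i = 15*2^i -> [15, 30, 60, 120, 240]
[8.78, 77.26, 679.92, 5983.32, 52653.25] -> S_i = 8.78*8.80^i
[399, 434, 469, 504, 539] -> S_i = 399 + 35*i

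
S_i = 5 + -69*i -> [5, -64, -133, -202, -271]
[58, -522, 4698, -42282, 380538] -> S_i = 58*-9^i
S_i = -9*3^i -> [-9, -27, -81, -243, -729]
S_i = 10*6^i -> [10, 60, 360, 2160, 12960]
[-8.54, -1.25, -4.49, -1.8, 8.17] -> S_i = Random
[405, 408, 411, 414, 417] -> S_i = 405 + 3*i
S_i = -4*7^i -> [-4, -28, -196, -1372, -9604]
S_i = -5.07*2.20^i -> [-5.07, -11.15, -24.54, -53.99, -118.77]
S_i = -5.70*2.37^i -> [-5.7, -13.51, -32.02, -75.88, -179.83]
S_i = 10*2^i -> [10, 20, 40, 80, 160]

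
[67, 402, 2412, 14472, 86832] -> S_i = 67*6^i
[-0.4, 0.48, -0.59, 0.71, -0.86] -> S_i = -0.40*(-1.21)^i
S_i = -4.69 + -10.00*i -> [-4.69, -14.69, -24.69, -34.69, -44.69]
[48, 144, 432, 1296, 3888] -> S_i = 48*3^i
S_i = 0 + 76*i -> [0, 76, 152, 228, 304]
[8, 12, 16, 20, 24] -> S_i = 8 + 4*i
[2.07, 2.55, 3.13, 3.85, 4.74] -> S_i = 2.07*1.23^i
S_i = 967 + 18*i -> [967, 985, 1003, 1021, 1039]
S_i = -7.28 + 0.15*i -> [-7.28, -7.13, -6.98, -6.83, -6.68]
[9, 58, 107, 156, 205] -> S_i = 9 + 49*i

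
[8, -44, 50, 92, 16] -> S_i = Random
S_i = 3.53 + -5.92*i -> [3.53, -2.39, -8.31, -14.23, -20.15]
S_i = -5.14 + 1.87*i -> [-5.14, -3.27, -1.4, 0.47, 2.34]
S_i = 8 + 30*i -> [8, 38, 68, 98, 128]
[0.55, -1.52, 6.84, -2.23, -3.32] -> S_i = Random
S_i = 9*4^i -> [9, 36, 144, 576, 2304]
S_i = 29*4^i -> [29, 116, 464, 1856, 7424]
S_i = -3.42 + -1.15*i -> [-3.42, -4.57, -5.72, -6.87, -8.02]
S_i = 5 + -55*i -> [5, -50, -105, -160, -215]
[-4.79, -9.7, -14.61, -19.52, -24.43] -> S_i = -4.79 + -4.91*i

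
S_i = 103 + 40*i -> [103, 143, 183, 223, 263]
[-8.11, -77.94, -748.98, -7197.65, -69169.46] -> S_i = -8.11*9.61^i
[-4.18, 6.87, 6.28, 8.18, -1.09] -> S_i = Random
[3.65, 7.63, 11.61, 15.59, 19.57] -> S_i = 3.65 + 3.98*i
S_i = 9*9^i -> [9, 81, 729, 6561, 59049]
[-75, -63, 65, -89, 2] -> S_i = Random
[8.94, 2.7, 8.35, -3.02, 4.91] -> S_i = Random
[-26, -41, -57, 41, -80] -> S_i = Random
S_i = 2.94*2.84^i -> [2.94, 8.35, 23.71, 67.34, 191.26]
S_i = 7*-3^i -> [7, -21, 63, -189, 567]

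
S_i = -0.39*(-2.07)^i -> [-0.39, 0.81, -1.67, 3.46, -7.16]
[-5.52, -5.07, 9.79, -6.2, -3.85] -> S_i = Random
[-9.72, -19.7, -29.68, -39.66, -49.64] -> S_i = -9.72 + -9.98*i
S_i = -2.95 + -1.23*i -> [-2.95, -4.18, -5.41, -6.64, -7.87]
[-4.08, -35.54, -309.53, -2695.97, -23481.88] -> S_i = -4.08*8.71^i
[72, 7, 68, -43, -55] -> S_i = Random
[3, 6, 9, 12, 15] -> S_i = 3 + 3*i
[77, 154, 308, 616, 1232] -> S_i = 77*2^i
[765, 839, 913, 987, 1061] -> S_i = 765 + 74*i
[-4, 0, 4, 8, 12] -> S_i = -4 + 4*i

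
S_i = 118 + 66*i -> [118, 184, 250, 316, 382]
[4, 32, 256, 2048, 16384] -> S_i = 4*8^i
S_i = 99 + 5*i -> [99, 104, 109, 114, 119]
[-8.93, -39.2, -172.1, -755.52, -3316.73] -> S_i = -8.93*4.39^i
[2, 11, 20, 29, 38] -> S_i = 2 + 9*i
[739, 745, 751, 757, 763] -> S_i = 739 + 6*i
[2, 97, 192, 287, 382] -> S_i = 2 + 95*i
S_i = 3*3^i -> [3, 9, 27, 81, 243]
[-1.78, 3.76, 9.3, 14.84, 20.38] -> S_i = -1.78 + 5.54*i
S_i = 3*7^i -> [3, 21, 147, 1029, 7203]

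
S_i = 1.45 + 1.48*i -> [1.45, 2.93, 4.41, 5.89, 7.37]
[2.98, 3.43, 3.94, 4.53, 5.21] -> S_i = 2.98*1.15^i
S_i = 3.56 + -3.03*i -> [3.56, 0.53, -2.5, -5.53, -8.56]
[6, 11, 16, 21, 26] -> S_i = 6 + 5*i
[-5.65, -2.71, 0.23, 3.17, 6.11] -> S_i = -5.65 + 2.94*i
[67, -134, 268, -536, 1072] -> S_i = 67*-2^i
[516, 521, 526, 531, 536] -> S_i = 516 + 5*i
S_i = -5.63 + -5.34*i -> [-5.63, -10.97, -16.31, -21.65, -26.99]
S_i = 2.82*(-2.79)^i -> [2.82, -7.87, 21.95, -61.24, 170.87]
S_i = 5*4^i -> [5, 20, 80, 320, 1280]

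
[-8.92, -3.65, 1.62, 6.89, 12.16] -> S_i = -8.92 + 5.27*i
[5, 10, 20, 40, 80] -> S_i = 5*2^i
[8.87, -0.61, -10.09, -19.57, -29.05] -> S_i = 8.87 + -9.48*i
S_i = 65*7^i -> [65, 455, 3185, 22295, 156065]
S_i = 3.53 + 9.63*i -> [3.53, 13.16, 22.79, 32.42, 42.05]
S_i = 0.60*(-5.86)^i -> [0.6, -3.52, 20.6, -120.74, 707.52]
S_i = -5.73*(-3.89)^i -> [-5.73, 22.29, -86.71, 337.29, -1312.06]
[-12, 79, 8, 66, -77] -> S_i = Random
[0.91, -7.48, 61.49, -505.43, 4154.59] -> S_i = 0.91*(-8.22)^i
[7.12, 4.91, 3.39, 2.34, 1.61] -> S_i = 7.12*0.69^i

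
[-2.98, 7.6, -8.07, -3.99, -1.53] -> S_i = Random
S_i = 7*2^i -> [7, 14, 28, 56, 112]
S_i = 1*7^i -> [1, 7, 49, 343, 2401]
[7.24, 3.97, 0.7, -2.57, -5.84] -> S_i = 7.24 + -3.27*i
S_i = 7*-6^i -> [7, -42, 252, -1512, 9072]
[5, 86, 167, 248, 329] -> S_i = 5 + 81*i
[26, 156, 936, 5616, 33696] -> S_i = 26*6^i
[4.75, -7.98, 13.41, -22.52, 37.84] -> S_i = 4.75*(-1.68)^i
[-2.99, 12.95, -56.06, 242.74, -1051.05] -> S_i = -2.99*(-4.33)^i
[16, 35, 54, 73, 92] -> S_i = 16 + 19*i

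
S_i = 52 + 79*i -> [52, 131, 210, 289, 368]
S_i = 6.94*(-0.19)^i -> [6.94, -1.32, 0.25, -0.05, 0.01]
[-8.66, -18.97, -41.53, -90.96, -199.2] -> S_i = -8.66*2.19^i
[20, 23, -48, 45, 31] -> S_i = Random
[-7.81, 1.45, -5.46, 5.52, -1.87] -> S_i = Random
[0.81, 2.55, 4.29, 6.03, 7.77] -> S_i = 0.81 + 1.74*i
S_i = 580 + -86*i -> [580, 494, 408, 322, 236]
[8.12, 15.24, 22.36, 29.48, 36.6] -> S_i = 8.12 + 7.12*i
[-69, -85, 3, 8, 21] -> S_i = Random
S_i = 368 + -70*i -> [368, 298, 228, 158, 88]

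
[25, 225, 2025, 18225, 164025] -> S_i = 25*9^i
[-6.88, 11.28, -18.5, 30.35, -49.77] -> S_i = -6.88*(-1.64)^i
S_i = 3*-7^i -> [3, -21, 147, -1029, 7203]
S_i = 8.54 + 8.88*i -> [8.54, 17.42, 26.3, 35.18, 44.06]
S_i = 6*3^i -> [6, 18, 54, 162, 486]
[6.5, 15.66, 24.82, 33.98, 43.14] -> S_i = 6.50 + 9.16*i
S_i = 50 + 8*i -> [50, 58, 66, 74, 82]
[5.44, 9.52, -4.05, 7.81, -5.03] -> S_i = Random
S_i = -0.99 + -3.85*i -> [-0.99, -4.84, -8.69, -12.54, -16.39]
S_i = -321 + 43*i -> [-321, -278, -235, -192, -149]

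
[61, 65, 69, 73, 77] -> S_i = 61 + 4*i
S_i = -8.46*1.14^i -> [-8.46, -9.64, -10.99, -12.53, -14.29]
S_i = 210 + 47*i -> [210, 257, 304, 351, 398]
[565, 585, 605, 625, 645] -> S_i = 565 + 20*i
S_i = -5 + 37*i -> [-5, 32, 69, 106, 143]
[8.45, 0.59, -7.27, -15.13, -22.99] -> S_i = 8.45 + -7.86*i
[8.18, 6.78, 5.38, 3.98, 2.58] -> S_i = 8.18 + -1.40*i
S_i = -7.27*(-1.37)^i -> [-7.27, 9.96, -13.65, 18.69, -25.61]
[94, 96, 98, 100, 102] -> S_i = 94 + 2*i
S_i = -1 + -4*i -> [-1, -5, -9, -13, -17]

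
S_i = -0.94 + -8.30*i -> [-0.94, -9.24, -17.54, -25.84, -34.14]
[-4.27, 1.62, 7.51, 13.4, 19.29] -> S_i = -4.27 + 5.89*i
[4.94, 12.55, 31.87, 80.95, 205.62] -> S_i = 4.94*2.54^i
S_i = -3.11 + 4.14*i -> [-3.11, 1.03, 5.17, 9.31, 13.45]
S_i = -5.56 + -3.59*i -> [-5.56, -9.15, -12.74, -16.33, -19.92]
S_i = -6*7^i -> [-6, -42, -294, -2058, -14406]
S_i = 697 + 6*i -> [697, 703, 709, 715, 721]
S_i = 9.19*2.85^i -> [9.19, 26.19, 74.65, 212.74, 606.31]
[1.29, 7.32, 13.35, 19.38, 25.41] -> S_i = 1.29 + 6.03*i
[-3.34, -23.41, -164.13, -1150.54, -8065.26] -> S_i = -3.34*7.01^i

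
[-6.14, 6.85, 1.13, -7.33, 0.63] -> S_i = Random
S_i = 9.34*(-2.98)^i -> [9.34, -27.83, 82.94, -247.17, 736.57]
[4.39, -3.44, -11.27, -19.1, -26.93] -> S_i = 4.39 + -7.83*i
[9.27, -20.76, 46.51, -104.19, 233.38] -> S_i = 9.27*(-2.24)^i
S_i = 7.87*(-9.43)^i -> [7.87, -74.21, 699.84, -6599.48, 62233.11]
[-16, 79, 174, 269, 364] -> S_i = -16 + 95*i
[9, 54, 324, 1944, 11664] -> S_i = 9*6^i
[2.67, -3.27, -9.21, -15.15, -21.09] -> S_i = 2.67 + -5.94*i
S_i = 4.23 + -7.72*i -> [4.23, -3.49, -11.21, -18.93, -26.65]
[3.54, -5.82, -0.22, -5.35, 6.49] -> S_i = Random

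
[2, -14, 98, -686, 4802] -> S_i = 2*-7^i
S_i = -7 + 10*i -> [-7, 3, 13, 23, 33]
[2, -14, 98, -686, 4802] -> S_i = 2*-7^i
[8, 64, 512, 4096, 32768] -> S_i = 8*8^i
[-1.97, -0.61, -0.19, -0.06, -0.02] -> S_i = -1.97*0.31^i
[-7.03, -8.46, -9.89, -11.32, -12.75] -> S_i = -7.03 + -1.43*i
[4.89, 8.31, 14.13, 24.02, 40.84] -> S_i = 4.89*1.70^i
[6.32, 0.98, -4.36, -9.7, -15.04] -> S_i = 6.32 + -5.34*i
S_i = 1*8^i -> [1, 8, 64, 512, 4096]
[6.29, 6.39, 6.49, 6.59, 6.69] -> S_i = 6.29 + 0.10*i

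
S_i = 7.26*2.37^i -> [7.26, 17.21, 40.78, 96.65, 229.05]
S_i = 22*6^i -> [22, 132, 792, 4752, 28512]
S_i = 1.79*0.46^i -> [1.79, 0.82, 0.38, 0.17, 0.08]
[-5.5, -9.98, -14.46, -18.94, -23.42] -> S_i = -5.50 + -4.48*i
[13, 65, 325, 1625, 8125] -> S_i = 13*5^i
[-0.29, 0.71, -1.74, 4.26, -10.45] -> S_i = -0.29*(-2.45)^i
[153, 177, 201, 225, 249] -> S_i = 153 + 24*i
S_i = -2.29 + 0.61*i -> [-2.29, -1.68, -1.07, -0.46, 0.15]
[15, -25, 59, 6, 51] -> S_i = Random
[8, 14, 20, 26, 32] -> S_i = 8 + 6*i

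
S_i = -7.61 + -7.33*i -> [-7.61, -14.94, -22.27, -29.6, -36.93]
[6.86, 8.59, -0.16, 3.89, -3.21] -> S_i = Random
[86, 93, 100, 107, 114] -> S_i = 86 + 7*i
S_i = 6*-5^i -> [6, -30, 150, -750, 3750]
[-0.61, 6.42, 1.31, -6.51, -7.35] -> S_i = Random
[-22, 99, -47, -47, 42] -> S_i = Random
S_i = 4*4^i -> [4, 16, 64, 256, 1024]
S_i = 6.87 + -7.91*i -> [6.87, -1.04, -8.95, -16.86, -24.77]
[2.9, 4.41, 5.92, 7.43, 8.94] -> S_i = 2.90 + 1.51*i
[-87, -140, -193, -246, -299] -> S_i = -87 + -53*i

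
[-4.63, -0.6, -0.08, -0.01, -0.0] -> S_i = -4.63*0.13^i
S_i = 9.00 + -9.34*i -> [9.0, -0.34, -9.68, -19.02, -28.36]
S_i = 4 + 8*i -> [4, 12, 20, 28, 36]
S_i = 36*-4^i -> [36, -144, 576, -2304, 9216]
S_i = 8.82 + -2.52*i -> [8.82, 6.3, 3.78, 1.26, -1.26]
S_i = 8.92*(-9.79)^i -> [8.92, -87.33, 854.93, -8369.76, 81939.94]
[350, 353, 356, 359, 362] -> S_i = 350 + 3*i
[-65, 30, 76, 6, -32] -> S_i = Random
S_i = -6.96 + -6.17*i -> [-6.96, -13.13, -19.3, -25.47, -31.64]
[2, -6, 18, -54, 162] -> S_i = 2*-3^i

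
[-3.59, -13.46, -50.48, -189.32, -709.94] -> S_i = -3.59*3.75^i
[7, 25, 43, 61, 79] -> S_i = 7 + 18*i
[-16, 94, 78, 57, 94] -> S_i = Random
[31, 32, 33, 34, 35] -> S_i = 31 + 1*i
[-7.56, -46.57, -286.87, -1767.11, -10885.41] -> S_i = -7.56*6.16^i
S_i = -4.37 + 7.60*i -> [-4.37, 3.23, 10.83, 18.43, 26.03]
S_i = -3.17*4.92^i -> [-3.17, -15.6, -76.73, -377.53, -1857.46]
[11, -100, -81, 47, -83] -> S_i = Random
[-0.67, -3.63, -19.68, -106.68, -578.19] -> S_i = -0.67*5.42^i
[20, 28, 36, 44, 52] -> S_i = 20 + 8*i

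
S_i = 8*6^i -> [8, 48, 288, 1728, 10368]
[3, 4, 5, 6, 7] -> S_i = 3 + 1*i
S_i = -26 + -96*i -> [-26, -122, -218, -314, -410]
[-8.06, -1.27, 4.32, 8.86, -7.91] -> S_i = Random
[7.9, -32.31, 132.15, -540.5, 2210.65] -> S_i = 7.90*(-4.09)^i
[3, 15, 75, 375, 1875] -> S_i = 3*5^i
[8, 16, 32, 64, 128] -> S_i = 8*2^i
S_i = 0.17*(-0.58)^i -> [0.17, -0.1, 0.06, -0.03, 0.02]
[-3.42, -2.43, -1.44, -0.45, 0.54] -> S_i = -3.42 + 0.99*i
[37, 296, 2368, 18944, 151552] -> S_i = 37*8^i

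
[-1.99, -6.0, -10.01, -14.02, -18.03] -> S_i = -1.99 + -4.01*i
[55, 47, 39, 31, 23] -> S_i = 55 + -8*i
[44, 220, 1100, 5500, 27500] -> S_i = 44*5^i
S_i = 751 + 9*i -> [751, 760, 769, 778, 787]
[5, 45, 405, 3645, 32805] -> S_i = 5*9^i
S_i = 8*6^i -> [8, 48, 288, 1728, 10368]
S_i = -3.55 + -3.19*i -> [-3.55, -6.74, -9.93, -13.12, -16.31]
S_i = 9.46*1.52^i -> [9.46, 14.38, 21.86, 33.22, 50.5]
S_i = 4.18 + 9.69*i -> [4.18, 13.87, 23.56, 33.25, 42.94]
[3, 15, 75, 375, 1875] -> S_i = 3*5^i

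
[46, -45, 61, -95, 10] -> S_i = Random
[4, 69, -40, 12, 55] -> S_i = Random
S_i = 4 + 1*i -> [4, 5, 6, 7, 8]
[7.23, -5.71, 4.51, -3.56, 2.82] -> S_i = 7.23*(-0.79)^i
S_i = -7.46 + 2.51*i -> [-7.46, -4.95, -2.44, 0.07, 2.58]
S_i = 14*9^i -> [14, 126, 1134, 10206, 91854]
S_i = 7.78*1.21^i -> [7.78, 9.41, 11.39, 13.78, 16.68]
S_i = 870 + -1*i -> [870, 869, 868, 867, 866]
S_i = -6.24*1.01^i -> [-6.24, -6.3, -6.37, -6.43, -6.49]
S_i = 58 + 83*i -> [58, 141, 224, 307, 390]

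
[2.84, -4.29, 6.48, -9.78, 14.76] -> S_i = 2.84*(-1.51)^i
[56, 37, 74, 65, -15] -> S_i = Random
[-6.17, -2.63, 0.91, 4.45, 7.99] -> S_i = -6.17 + 3.54*i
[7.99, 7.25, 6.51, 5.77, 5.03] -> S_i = 7.99 + -0.74*i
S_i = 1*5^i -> [1, 5, 25, 125, 625]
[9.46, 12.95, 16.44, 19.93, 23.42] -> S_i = 9.46 + 3.49*i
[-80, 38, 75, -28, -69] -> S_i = Random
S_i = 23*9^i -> [23, 207, 1863, 16767, 150903]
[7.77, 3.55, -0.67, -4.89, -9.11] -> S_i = 7.77 + -4.22*i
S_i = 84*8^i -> [84, 672, 5376, 43008, 344064]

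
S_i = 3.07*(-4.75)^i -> [3.07, -14.58, 69.27, -329.02, 1562.83]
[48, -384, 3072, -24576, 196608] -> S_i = 48*-8^i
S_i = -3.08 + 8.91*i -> [-3.08, 5.83, 14.74, 23.65, 32.56]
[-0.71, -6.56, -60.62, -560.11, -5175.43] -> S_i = -0.71*9.24^i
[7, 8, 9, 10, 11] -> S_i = 7 + 1*i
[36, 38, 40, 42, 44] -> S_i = 36 + 2*i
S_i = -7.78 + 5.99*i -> [-7.78, -1.79, 4.2, 10.19, 16.18]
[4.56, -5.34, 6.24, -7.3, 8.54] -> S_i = 4.56*(-1.17)^i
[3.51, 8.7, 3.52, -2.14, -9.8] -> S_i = Random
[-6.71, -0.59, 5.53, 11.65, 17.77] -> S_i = -6.71 + 6.12*i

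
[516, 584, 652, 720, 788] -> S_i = 516 + 68*i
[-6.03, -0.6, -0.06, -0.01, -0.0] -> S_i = -6.03*0.10^i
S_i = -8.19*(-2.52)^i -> [-8.19, 20.64, -52.01, 131.06, -330.28]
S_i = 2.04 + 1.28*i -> [2.04, 3.32, 4.6, 5.88, 7.16]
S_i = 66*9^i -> [66, 594, 5346, 48114, 433026]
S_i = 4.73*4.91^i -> [4.73, 23.22, 114.03, 559.89, 2749.08]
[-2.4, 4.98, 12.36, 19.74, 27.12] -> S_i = -2.40 + 7.38*i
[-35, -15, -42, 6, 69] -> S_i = Random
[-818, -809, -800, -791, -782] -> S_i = -818 + 9*i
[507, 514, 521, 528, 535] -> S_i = 507 + 7*i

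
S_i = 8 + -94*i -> [8, -86, -180, -274, -368]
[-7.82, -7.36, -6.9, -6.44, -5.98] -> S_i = -7.82 + 0.46*i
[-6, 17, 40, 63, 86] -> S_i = -6 + 23*i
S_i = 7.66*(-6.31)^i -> [7.66, -48.33, 304.99, -1924.5, 12143.57]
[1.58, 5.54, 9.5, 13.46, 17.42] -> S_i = 1.58 + 3.96*i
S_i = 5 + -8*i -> [5, -3, -11, -19, -27]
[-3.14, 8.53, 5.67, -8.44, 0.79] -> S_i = Random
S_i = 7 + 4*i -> [7, 11, 15, 19, 23]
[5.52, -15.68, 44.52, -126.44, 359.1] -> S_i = 5.52*(-2.84)^i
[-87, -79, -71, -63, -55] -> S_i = -87 + 8*i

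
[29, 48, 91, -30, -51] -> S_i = Random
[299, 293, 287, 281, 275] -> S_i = 299 + -6*i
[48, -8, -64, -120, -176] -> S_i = 48 + -56*i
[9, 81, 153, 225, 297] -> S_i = 9 + 72*i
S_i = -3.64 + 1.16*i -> [-3.64, -2.48, -1.32, -0.16, 1.0]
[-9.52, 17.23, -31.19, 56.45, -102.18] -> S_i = -9.52*(-1.81)^i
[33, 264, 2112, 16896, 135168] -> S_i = 33*8^i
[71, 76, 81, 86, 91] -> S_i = 71 + 5*i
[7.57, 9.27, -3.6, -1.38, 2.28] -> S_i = Random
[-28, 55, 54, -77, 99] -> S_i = Random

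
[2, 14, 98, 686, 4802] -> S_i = 2*7^i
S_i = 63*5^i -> [63, 315, 1575, 7875, 39375]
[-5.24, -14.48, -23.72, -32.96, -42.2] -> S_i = -5.24 + -9.24*i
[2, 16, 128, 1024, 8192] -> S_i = 2*8^i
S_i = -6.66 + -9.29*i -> [-6.66, -15.95, -25.24, -34.53, -43.82]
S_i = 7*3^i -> [7, 21, 63, 189, 567]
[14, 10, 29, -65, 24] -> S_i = Random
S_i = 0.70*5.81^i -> [0.7, 4.07, 23.63, 137.29, 797.63]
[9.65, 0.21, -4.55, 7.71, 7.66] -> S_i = Random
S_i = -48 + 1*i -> [-48, -47, -46, -45, -44]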